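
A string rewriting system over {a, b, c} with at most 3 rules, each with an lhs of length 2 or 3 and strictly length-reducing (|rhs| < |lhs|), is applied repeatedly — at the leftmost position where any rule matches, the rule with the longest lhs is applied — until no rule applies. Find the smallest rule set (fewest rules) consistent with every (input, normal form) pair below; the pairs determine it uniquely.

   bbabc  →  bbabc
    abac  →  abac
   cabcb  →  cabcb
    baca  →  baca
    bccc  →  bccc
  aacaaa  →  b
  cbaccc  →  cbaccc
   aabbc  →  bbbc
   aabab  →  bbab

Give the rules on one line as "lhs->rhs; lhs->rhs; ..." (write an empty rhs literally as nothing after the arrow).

aa->b; bca->

  | bbabc
  | abac
  | cabcb
  | baca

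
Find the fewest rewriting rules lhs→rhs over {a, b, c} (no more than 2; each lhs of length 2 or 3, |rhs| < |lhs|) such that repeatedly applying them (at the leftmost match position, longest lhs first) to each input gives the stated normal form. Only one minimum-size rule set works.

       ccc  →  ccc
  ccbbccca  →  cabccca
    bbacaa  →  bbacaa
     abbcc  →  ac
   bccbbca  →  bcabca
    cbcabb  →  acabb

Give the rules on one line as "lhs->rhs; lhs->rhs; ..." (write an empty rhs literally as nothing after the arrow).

  | ccc
  | ccbbccca => cabccca
  | bbacaa
  | abbcc => ac

bbc->; cb->a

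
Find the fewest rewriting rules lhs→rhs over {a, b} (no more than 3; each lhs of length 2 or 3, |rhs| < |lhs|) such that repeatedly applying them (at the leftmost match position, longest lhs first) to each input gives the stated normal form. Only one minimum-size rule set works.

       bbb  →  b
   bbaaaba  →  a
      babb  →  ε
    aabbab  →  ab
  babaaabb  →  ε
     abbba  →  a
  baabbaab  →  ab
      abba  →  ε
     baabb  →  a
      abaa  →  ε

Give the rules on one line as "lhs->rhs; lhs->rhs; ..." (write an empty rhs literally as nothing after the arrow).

aa->; ba->; bb->

  | bbb => b
  | bbaaaba => aaaba => aba => a
  | babb => bb => ε
  | aabbab => bbab => ab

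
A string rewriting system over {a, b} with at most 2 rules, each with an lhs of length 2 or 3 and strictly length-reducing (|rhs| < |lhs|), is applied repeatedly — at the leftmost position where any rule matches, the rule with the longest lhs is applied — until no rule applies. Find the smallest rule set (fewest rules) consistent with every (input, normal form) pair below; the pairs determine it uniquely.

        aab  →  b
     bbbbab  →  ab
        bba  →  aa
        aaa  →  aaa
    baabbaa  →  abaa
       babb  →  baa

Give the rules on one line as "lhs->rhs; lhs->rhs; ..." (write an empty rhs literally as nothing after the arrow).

aab->b; bb->a

  | aab => b
  | bbbbab => abbab => aaab => ab
  | bba => aa
  | aaa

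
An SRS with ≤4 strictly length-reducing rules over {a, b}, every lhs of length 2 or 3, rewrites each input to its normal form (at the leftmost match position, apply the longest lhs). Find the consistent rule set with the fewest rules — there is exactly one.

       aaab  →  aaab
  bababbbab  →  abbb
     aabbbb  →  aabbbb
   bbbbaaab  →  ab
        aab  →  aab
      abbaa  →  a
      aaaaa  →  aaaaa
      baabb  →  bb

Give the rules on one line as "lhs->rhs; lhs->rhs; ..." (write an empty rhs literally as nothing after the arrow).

  | aaab
  | bababbbab => bbbbab => bbabb => abbb
  | aabbbb
  | bbbbaaab => bbabaab => abbaab => aabab => ab

aba->; baa->; bba->ab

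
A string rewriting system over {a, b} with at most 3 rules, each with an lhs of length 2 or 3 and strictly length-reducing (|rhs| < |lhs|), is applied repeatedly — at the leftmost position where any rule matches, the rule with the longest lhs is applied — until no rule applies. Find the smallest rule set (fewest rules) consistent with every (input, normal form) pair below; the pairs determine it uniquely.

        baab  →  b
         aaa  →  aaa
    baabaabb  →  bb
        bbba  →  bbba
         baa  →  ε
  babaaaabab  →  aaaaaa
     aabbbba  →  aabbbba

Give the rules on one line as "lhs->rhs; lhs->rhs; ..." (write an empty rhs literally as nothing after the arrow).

baa->; bab->a

  | baab => b
  | aaa
  | baabaabb => baabb => bb
  | bbba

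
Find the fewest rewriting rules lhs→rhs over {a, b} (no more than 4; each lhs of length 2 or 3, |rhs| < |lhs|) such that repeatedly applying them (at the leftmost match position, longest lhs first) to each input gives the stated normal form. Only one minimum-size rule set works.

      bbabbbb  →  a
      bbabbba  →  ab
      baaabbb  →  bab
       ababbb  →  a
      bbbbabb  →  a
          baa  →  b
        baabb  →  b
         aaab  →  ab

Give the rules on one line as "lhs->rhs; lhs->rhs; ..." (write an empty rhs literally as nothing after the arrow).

aa->; aba->ab; bb->

  | bbabbbb => abbbb => abb => a
  | bbabbba => abbba => aba => ab
  | baaabbb => babbb => bab
  | ababbb => abbbb => abb => a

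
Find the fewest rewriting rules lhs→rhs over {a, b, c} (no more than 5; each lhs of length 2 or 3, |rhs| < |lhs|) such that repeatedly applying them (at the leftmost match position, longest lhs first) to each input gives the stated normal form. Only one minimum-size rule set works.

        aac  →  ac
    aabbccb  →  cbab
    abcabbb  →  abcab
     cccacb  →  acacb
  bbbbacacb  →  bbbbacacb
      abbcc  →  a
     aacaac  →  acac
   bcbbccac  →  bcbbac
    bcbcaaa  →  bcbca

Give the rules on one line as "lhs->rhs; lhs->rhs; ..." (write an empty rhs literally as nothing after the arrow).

aa->a; aab->c; abb->a; cc->a

  | aac => ac
  | aabbccb => cbccb => cbab
  | abcabbb => abcab
  | cccacb => acacb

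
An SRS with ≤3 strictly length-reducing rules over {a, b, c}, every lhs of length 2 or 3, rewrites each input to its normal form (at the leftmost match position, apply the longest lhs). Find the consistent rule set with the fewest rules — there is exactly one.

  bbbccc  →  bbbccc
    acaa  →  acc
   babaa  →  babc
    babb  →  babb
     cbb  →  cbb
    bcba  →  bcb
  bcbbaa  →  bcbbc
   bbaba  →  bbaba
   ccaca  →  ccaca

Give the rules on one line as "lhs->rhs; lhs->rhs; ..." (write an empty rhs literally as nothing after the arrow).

  | bbbccc
  | acaa => acc
  | babaa => babc
  | babb

aa->c; cba->cb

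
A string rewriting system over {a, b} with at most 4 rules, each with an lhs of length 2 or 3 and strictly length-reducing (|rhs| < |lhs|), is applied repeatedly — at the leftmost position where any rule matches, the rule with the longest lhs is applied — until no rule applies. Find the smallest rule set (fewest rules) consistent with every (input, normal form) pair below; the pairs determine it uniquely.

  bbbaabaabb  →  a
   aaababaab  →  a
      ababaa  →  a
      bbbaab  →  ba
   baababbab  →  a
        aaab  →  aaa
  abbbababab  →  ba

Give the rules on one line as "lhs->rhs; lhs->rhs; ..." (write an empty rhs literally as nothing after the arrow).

ab->a; aba->b; bb->a; bba->

  | bbbaabaabb => abaabaabb => babaabb => bbabb => bb => a
  | aaababaab => aabbaab => aabaab => abab => bb => a
  | ababaa => bbaa => a
  | bbbaab => abaab => bab => ba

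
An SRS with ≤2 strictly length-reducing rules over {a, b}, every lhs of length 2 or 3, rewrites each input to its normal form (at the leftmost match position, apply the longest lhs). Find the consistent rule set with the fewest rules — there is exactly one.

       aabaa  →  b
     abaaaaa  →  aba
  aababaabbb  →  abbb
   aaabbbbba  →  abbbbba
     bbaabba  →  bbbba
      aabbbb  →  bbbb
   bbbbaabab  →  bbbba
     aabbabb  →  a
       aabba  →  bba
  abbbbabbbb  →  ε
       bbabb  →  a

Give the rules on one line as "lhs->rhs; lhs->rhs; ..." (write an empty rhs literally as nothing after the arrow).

  | aabaa => baa => b
  | abaaaaa => abaaa => aba
  | aababaabbb => babaabbb => aaabbb => abbb
  | aaabbbbba => abbbbba

aa->; bab->a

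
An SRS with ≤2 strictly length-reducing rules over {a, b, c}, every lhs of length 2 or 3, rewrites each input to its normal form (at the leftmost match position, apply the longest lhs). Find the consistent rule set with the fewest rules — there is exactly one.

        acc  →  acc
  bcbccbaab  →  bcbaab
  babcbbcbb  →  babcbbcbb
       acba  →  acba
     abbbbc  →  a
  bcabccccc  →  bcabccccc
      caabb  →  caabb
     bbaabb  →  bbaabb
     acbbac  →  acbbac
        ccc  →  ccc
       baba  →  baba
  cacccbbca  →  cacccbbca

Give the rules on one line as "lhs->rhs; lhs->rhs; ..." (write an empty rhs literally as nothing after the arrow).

bbb->c; cbc->

  | acc
  | bcbccbaab => bcbaab
  | babcbbcbb
  | acba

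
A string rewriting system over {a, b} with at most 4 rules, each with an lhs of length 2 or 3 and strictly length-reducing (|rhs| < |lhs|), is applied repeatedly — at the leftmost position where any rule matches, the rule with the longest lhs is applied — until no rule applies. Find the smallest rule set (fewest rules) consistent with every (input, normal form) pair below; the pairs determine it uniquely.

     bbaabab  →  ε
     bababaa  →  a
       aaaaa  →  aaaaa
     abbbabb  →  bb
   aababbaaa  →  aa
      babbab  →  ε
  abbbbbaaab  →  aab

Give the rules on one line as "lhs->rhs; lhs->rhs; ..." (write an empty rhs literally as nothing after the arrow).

aba->; bab->; bba->ba

  | bbaabab => baabab => bab => ε
  | bababaa => abaa => a
  | aaaaa
  | abbbabb => abbabb => ababb => bb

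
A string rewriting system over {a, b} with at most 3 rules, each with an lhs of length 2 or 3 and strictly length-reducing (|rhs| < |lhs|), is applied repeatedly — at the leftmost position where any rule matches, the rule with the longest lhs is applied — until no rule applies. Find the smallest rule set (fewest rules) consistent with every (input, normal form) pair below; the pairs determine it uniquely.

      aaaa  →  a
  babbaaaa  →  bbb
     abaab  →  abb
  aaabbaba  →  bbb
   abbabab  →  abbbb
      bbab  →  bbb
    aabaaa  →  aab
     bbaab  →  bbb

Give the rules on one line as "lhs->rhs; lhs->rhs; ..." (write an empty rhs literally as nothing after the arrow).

aaa->; ba->b

  | aaaa => a
  | babbaaaa => bbbaaaa => bbbaaa => bbbaa => bbba => bbb
  | abaab => abab => abb
  | aaabbaba => bbaba => bbba => bbb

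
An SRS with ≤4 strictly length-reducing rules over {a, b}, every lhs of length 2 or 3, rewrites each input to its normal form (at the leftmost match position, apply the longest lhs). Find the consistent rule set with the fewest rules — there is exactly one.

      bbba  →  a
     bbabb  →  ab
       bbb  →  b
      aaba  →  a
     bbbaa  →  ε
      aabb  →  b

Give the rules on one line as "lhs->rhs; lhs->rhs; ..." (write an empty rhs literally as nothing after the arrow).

  | bbba => bba => ba => a
  | bbabb => babb => abb => ab
  | bbb => bb => b
  | aaba => ba => a

aa->; ba->a; bb->b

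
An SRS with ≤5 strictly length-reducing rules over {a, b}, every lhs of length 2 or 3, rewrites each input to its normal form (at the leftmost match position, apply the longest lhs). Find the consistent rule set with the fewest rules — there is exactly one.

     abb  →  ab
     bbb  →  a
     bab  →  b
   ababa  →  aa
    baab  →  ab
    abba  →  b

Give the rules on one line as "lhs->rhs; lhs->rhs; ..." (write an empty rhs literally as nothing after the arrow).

aba->bb; ba->; bb->b; bbb->a

  | abb => ab
  | bbb => a
  | bab => b
  | ababa => bbba => aa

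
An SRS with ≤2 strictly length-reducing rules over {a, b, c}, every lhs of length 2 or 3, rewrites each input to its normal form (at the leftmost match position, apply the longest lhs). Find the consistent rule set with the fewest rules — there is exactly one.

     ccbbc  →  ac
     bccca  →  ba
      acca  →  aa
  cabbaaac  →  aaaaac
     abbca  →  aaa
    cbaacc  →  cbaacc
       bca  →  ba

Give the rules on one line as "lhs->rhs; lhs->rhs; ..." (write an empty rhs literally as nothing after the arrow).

  | ccbbc => ccac => cac => ac
  | bccca => bcca => bca => ba
  | acca => aca => aa
  | cabbaaac => abbaaac => aaaaac

bb->a; ca->a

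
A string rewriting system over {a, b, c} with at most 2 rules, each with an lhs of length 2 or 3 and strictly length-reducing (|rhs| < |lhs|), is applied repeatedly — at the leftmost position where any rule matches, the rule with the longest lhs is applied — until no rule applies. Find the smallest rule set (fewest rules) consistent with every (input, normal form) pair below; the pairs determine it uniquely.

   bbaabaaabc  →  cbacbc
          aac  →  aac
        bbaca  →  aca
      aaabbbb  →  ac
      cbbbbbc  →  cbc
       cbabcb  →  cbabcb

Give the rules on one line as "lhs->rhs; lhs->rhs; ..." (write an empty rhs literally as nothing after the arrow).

aab->cb; bb->

  | bbaabaaabc => aabaaabc => cbaaabc => cbacbc
  | aac
  | bbaca => aca
  | aaabbbb => acbbbb => acbb => ac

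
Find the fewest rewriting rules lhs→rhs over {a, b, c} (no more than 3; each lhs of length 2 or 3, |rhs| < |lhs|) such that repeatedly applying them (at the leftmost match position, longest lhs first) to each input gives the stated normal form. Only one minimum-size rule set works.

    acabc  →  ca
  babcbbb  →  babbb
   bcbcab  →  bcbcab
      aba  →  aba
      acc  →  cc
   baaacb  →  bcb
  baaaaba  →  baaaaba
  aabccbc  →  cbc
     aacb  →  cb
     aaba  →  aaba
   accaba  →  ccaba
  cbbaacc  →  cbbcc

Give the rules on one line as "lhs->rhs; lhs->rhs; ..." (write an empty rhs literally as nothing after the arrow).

  | acabc => cabc => ca
  | babcbbb => babbb
  | bcbcab
  | aba

abc->a; ac->c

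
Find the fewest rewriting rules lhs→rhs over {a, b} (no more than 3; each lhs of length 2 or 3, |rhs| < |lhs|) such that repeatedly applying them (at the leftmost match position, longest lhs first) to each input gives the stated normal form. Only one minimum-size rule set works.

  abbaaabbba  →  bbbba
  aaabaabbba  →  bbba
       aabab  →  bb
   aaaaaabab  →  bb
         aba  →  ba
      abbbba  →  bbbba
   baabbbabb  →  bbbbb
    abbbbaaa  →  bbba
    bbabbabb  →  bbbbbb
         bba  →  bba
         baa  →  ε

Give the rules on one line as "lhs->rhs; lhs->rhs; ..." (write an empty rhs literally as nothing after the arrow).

  | abbaaabbba => bbaaabbba => babbba => bbbba
  | aaabaabbba => aabaabbba => abaabbba => baabbba => bbba
  | aabab => abab => bab => bb
  | aaaaaabab => aaaaabab => aaaabab => aaabab => aabab => abab => bab => bb

ab->b; baa->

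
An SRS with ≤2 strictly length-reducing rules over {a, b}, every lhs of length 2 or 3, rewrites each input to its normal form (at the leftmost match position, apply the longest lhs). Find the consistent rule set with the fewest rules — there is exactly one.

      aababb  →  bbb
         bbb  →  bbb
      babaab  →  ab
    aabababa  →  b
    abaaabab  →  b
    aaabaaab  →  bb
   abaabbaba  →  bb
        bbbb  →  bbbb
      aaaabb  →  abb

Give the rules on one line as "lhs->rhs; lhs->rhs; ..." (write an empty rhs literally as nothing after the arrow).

aa->b; ba->

  | aababb => bbabb => bbb
  | bbb
  | babaab => baab => ab
  | aabababa => bbababa => bbaba => bba => b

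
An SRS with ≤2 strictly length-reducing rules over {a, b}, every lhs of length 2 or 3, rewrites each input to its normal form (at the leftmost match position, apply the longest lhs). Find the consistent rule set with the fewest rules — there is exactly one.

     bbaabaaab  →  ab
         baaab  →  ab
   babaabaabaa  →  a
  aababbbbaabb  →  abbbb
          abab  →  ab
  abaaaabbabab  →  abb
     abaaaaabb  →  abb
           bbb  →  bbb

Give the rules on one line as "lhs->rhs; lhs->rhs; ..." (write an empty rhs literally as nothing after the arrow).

aa->a; ba->

  | bbaabaaab => babaaab => baaab => aab => ab
  | baaab => aab => ab
  | babaabaabaa => baabaabaa => abaabaa => aabaa => abaa => aa => a
  | aababbbbaabb => ababbbbaabb => abbbbaabb => abbbabb => abbbb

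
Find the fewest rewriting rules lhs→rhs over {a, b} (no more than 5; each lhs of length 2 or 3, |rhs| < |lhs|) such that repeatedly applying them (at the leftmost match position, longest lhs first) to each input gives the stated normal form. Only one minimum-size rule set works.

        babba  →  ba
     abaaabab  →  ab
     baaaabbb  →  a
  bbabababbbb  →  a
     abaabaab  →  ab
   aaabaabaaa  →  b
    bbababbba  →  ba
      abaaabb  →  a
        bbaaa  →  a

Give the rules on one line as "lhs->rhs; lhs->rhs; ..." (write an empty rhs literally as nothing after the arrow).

aa->b; aba->ab; bab->ab; bb->a

  | babba => abba => aaa => ba
  | abaaabab => abaabab => ababab => abbab => aaab => bab => ab
  | baaaabbb => bbaabbb => aaabbb => babbb => abbb => aab => bb => a
  | bbabababbbb => aabababbbb => bbababbbb => aababbbb => bbabbbb => aabbbb => bbbbb => abbb => aab => bb => a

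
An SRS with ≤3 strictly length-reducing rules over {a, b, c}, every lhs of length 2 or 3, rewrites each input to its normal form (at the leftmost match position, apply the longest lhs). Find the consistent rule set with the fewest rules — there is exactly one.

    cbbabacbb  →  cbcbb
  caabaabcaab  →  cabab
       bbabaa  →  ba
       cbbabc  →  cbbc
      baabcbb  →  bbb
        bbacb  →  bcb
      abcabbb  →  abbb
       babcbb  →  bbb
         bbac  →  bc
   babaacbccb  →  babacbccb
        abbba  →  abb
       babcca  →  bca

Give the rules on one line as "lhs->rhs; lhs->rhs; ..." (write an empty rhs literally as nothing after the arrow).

  | cbbabacbb => cbbacbb => cbcbb
  | caabaabcaab => cabaabcaab => cababcaab => cabaab => cabab
  | bbabaa => bbaa => ba
  | cbbabc => cbbc

aa->a; abc->; bba->b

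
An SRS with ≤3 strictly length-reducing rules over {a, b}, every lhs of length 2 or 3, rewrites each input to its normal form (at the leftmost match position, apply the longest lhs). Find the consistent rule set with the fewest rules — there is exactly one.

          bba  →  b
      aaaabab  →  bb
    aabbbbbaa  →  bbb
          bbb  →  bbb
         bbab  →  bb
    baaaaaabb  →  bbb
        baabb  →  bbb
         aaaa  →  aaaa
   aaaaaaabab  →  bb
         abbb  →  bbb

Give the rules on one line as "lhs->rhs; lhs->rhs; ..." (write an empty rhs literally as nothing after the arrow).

ab->b; bba->b

  | bba => b
  | aaaabab => aaabab => aabab => abab => bab => bb
  | aabbbbbaa => abbbbbaa => bbbbbaa => bbbba => bbb
  | bbb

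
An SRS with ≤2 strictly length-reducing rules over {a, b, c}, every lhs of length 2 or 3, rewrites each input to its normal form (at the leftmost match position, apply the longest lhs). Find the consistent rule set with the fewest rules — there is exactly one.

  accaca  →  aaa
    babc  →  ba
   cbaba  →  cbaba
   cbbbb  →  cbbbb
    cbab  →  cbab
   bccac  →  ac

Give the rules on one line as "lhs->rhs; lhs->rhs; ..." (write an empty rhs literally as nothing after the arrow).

bc->; ca->a

  | accaca => acaca => aaca => aaa
  | babc => ba
  | cbaba
  | cbbbb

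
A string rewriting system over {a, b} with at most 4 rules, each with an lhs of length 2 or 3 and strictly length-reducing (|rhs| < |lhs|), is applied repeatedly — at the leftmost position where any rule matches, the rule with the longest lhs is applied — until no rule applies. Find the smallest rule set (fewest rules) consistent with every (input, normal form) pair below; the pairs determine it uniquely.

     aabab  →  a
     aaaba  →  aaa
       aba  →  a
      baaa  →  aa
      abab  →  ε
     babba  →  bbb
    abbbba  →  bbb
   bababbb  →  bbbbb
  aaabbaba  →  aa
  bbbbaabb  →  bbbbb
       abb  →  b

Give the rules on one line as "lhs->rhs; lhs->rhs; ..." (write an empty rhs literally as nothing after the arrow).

ab->; ba->b; baa->a

  | aabab => aab => a
  | aaaba => aaa
  | aba => a
  | baaa => aa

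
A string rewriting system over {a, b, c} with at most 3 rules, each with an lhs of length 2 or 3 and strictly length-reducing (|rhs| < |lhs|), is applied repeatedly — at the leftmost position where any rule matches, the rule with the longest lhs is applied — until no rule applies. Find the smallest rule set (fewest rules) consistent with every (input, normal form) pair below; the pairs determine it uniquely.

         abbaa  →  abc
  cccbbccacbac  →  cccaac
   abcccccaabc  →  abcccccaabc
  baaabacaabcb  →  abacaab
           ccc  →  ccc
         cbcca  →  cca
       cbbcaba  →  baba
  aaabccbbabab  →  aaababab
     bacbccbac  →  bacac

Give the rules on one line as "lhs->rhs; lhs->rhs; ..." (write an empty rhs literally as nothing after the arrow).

  | abbaa => abc
  | cccbbccacbac => ccbccacbac => cccacbac => cccaac
  | abcccccaabc
  | baaabacaabcb => cabacaabcb => abacaabcb => abacaab

baa->c; cab->ab; cb->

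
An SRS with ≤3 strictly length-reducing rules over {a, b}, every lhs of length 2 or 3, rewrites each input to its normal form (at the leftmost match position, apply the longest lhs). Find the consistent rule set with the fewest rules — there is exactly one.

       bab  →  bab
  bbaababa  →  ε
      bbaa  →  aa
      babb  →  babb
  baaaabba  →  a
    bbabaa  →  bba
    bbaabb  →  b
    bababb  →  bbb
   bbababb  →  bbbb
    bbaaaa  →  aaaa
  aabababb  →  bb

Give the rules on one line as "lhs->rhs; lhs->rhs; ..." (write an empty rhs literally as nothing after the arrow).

aab->; aba->; baa->aa

  | bab
  | bbaababa => baababa => aababa => aba => ε
  | bbaa => baa => aa
  | babb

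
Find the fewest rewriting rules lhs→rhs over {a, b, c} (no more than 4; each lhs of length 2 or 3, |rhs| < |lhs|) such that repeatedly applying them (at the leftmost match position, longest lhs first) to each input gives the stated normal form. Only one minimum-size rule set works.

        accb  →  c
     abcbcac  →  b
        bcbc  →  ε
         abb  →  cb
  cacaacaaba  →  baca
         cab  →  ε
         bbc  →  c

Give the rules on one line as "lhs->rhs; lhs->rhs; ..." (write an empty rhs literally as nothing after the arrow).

  | accb => ab => c
  | abcbcac => ccbcac => bcac => cac => b
  | bcbc => cbc => cc => ε
  | abb => cb

ab->c; bc->c; cac->b; cc->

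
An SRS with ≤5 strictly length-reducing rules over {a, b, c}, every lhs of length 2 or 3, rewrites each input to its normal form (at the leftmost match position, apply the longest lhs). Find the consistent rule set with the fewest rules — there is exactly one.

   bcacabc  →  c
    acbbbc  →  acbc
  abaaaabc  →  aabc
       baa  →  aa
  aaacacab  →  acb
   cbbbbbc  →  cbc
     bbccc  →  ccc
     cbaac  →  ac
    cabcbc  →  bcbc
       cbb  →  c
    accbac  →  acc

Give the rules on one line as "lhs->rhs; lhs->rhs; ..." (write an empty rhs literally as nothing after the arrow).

aaa->ac; ba->a; bb->; ca->

  | bcacabc => bcabc => bbc => c
  | acbbbc => acbc
  | abaaaabc => aaaaabc => acaabc => aabc
  | baa => aa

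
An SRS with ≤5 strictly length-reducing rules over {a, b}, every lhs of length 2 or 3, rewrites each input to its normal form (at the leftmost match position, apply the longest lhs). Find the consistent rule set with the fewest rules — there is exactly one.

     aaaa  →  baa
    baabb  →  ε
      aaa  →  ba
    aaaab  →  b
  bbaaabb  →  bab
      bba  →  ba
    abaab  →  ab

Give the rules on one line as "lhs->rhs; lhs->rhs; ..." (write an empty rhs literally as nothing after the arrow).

  | aaaa => baa
  | baabb => bbb => ε
  | aaa => ba
  | aaaab => baab => bb => b

aaa->ba; aab->b; bb->b; bbb->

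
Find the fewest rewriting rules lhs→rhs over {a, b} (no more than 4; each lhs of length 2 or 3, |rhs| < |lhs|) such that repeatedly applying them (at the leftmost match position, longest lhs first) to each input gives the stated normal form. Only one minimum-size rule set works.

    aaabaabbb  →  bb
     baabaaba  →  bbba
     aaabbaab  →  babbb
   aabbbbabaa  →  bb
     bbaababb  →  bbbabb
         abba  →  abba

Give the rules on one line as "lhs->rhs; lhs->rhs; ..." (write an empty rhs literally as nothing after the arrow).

aa->b; aab->aa; aba->a

  | aaabaabbb => babaabbb => baabbb => baabb => baab => baa => bb
  | baabaaba => baaaaba => bbaaba => bbaaa => bbba
  | aaabbaab => babbaab => babbaa => babbb
  | aabbbbabaa => aabbbabaa => aabbabaa => aababaa => aaabaa => babaa => baa => bb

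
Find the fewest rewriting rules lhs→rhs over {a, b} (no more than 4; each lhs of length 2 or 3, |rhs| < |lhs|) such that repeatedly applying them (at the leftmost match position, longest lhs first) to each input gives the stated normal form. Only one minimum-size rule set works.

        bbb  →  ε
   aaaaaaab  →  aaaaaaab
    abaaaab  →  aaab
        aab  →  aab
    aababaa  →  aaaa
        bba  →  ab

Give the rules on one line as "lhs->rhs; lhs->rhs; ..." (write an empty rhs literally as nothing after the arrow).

  | bbb => ε
  | aaaaaaab
  | abaaaab => aaab
  | aab

baa->; bab->; bba->ab; bbb->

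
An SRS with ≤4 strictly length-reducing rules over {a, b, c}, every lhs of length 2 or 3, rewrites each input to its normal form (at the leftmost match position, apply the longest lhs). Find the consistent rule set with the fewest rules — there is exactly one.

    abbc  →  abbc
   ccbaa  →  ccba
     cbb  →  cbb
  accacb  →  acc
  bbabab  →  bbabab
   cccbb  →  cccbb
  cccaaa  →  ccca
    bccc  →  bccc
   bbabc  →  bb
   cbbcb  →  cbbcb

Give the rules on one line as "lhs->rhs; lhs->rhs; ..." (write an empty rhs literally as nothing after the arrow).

aa->a; abc->; acb->

  | abbc
  | ccbaa => ccba
  | cbb
  | accacb => acc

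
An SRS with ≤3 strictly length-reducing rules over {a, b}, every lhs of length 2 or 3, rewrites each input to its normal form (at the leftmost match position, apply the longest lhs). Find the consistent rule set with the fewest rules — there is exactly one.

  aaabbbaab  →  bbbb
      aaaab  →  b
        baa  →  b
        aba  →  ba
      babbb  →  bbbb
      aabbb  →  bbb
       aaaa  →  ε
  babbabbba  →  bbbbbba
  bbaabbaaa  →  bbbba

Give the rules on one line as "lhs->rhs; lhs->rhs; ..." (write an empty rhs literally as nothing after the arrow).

aa->; ab->b

  | aaabbbaab => abbbaab => bbbaab => bbbb
  | aaaab => aab => b
  | baa => b
  | aba => ba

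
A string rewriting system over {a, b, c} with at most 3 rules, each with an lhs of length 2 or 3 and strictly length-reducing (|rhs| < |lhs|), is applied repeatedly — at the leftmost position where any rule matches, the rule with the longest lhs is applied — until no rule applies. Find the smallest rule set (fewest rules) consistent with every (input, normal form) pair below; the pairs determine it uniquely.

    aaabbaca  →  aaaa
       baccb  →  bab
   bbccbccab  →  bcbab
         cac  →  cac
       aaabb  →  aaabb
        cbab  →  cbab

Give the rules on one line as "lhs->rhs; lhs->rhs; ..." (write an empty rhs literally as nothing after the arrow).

bba->c; bbc->b; cc->

  | aaabbaca => aaacca => aaaa
  | baccb => bab
  | bbccbccab => bcbccab => bcbab
  | cac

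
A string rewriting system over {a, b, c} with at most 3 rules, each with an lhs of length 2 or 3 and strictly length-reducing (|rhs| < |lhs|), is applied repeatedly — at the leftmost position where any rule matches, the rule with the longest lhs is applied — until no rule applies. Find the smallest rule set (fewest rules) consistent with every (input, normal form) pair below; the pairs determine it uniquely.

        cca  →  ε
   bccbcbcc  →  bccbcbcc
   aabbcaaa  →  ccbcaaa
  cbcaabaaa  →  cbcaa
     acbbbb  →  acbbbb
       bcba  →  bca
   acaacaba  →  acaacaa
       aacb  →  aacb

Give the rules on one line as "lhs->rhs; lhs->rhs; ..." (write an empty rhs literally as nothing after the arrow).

aab->cc; ba->a; cca->

  | cca => ε
  | bccbcbcc
  | aabbcaaa => ccbcaaa
  | cbcaabaaa => cbcccaaa => cbcaa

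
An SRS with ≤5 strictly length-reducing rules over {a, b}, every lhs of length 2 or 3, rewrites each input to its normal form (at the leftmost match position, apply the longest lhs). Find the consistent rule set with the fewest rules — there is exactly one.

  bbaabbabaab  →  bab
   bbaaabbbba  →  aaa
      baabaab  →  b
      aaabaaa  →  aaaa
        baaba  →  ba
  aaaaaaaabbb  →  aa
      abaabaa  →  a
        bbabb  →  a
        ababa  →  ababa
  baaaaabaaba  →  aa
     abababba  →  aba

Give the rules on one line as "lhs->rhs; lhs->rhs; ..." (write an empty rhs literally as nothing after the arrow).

aab->; baa->; bb->; bbb->a

  | bbaabbabaab => aabbabaab => babaab => bab
  | bbaaabbbba => aaabbbba => abbba => aaa
  | baabaab => baab => b
  | aaabaaa => aaaa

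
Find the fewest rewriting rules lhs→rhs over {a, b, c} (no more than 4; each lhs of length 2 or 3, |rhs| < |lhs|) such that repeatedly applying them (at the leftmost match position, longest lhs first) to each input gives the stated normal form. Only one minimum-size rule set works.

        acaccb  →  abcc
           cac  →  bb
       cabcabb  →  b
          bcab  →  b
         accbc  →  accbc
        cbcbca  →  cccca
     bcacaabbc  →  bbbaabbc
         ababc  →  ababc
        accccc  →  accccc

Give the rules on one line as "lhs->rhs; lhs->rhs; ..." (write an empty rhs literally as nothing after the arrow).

bcb->cc; cab->; cac->bb

  | acaccb => abbcb => abcc
  | cac => bb
  | cabcabb => cabb => b
  | bcab => b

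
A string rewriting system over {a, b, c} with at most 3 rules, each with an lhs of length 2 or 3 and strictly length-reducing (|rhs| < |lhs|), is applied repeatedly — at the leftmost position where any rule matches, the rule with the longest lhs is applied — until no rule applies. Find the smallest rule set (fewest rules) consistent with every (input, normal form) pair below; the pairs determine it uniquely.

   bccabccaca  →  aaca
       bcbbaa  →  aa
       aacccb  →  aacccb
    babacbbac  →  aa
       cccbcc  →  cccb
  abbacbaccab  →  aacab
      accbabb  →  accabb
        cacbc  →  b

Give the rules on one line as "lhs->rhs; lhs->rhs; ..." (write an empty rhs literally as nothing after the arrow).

  | bccabccaca => bcabccaca => babccaca => abccaca => abcaca => abaca => aaca
  | bcbbaa => bbbaa => bbaa => baa => aa
  | aacccb
  | babacbbac => abacbbac => aacbbac => aacbac => aacac => aa

ba->a; bc->b; cac->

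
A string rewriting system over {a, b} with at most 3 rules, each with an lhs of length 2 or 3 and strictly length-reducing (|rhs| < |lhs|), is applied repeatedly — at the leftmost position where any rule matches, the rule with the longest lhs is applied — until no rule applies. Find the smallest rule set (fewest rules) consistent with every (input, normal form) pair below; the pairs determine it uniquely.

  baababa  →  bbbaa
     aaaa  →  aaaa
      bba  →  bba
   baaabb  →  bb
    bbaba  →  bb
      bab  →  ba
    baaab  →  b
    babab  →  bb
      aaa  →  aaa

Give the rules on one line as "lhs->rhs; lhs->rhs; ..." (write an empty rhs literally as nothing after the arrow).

aab->ba; ab->a; aba->

  | baababa => bbaaba => bbbaa
  | aaaa
  | bba
  | baaabb => babab => bb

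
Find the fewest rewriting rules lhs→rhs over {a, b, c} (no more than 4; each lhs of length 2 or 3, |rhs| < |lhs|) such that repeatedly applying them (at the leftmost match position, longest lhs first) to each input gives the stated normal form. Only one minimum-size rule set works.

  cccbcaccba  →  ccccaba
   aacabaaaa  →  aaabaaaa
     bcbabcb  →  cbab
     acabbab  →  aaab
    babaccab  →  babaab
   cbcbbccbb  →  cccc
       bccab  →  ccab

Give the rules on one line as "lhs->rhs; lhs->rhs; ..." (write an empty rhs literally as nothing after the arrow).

ac->a; bb->; bc->c

  | cccbcaccba => ccccaccba => ccccacba => ccccaba
  | aacabaaaa => aaabaaaa
  | bcbabcb => cbabcb => cbacb => cbab
  | acabbab => aabbab => aaab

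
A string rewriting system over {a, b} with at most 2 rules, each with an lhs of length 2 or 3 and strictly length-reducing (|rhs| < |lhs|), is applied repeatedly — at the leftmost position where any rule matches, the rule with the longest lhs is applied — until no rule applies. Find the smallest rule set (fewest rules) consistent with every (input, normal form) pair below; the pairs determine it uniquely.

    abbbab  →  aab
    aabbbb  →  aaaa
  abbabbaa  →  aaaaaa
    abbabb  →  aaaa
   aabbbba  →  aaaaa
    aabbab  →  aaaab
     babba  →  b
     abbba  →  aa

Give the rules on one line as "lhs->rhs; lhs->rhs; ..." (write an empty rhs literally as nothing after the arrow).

abb->aa; ba->

  | abbbab => aabab => aab
  | aabbbb => aaabb => aaaa
  | abbabbaa => aaabbaa => aaaaaa
  | abbabb => aaabb => aaaa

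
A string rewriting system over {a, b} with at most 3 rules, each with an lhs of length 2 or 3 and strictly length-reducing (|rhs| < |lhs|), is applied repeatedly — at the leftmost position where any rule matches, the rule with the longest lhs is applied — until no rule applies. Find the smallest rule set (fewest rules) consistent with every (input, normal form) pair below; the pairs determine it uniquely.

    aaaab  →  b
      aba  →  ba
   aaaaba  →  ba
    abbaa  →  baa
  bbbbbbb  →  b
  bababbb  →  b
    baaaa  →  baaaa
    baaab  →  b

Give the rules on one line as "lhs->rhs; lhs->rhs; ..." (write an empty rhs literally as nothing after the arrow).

ab->b; bb->b

  | aaaab => aaab => aab => ab => b
  | aba => ba
  | aaaaba => aaaba => aaba => aba => ba
  | abbaa => bbaa => baa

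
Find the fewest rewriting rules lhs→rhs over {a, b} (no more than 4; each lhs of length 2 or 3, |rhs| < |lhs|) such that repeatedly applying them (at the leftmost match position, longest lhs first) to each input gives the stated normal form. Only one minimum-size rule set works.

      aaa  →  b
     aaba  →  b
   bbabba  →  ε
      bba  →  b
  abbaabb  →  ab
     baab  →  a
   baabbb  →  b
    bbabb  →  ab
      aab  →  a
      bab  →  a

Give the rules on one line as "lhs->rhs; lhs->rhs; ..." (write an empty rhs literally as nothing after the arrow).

aa->b; aba->; ba->b; bb->a

  | aaa => ba => b
  | aaba => bba => aa => b
  | bbabba => aabba => bbba => aba => ε
  | bba => aa => b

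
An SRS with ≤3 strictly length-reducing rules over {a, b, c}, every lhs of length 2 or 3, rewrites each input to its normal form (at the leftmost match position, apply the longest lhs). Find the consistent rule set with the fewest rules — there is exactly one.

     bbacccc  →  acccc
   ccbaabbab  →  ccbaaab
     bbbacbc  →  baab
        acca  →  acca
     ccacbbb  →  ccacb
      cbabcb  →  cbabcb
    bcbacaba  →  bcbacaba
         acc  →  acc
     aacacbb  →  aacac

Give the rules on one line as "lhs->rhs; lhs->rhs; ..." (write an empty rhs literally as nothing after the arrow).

bb->; cbc->ab

  | bbacccc => acccc
  | ccbaabbab => ccbaaab
  | bbbacbc => bacbc => baab
  | acca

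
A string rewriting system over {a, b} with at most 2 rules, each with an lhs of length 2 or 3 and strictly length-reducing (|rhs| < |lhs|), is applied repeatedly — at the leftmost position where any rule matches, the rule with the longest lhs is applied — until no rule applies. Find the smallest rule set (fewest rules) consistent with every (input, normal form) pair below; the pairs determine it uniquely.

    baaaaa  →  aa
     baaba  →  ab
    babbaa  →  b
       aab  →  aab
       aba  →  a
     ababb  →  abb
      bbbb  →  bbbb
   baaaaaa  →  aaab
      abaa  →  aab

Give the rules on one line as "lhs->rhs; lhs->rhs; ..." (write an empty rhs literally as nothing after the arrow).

  | baaaaa => abaaa => aaba => aa
  | baaba => abba => ab
  | babbaa => bbaa => bab => b
  | aab

ba->; baa->ab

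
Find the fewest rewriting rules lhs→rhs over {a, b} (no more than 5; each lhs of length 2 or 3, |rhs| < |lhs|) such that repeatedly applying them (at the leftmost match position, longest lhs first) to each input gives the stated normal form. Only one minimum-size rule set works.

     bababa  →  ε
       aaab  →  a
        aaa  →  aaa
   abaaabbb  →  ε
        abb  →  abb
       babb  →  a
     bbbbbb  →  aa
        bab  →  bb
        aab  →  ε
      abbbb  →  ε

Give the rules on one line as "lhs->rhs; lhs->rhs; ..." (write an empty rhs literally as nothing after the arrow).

aab->; ba->b; bba->ab; bbb->a

  | bababa => bbaba => abba => aab => ε
  | aaab => a
  | aaa
  | abaaabbb => abaabbb => ababbb => abbbb => aab => ε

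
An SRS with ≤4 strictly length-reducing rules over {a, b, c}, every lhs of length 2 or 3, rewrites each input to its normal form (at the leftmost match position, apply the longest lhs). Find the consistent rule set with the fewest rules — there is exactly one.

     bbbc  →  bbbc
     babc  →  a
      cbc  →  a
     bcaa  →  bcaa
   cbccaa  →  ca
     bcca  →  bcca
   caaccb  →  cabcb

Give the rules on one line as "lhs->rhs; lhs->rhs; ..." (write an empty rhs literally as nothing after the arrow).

  | bbbc
  | babc => cbc => a
  | cbc => a
  | bcaa

ac->b; ba->c; cbc->a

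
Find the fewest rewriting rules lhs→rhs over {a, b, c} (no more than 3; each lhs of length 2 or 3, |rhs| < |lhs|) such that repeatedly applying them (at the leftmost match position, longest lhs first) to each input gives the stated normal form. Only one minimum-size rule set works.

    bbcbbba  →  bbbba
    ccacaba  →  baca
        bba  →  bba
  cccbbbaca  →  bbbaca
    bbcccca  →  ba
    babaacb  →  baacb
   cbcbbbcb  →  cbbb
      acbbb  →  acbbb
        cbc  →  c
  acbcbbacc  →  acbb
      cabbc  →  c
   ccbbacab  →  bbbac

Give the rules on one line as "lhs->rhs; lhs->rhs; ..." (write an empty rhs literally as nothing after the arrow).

ab->; bc->; cc->b

  | bbcbbba => bbbba
  | ccacaba => bacaba => baca
  | bba
  | cccbbbaca => bcbbbaca => bbbaca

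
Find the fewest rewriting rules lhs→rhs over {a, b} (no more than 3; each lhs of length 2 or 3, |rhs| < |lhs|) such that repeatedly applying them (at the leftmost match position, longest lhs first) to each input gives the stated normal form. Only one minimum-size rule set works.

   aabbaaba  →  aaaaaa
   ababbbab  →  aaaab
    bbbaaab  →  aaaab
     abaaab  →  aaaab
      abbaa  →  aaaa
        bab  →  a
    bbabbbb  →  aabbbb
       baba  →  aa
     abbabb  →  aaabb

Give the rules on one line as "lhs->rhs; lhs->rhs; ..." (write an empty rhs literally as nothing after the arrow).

  | aabbaaba => aaaaaba => aaaaaa
  | ababbbab => aabbab => aaaab
  | bbbaaab => baaaab => aaaab
  | abaaab => aaaab

ba->a; bab->a; bba->aa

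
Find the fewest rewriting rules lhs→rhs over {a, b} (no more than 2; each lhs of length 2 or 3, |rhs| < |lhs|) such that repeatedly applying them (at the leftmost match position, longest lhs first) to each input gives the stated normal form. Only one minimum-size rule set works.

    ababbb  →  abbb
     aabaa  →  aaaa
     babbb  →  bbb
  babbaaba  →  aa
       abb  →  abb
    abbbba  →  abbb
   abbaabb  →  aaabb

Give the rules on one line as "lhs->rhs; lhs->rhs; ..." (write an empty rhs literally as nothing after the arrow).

ba->; baa->aa

  | ababbb => abbb
  | aabaa => aaaa
  | babbb => bbb
  | babbaaba => bbaaba => baaba => aaba => aa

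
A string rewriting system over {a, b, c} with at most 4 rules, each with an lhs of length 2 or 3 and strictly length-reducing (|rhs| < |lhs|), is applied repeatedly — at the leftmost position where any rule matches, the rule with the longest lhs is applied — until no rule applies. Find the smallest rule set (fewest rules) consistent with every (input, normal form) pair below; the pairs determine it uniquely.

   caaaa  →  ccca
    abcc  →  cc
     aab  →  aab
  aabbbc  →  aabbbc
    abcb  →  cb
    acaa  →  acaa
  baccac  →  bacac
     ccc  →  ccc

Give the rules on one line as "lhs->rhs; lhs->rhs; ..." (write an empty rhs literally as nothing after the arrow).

aaa->cc; abc->c; acc->ac

  | caaaa => ccca
  | abcc => cc
  | aab
  | aabbbc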